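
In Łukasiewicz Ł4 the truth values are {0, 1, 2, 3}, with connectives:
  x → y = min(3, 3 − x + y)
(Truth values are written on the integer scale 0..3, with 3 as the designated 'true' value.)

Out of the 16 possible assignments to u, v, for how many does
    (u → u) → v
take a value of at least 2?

8

u = 0, v = 0 ↦ 0  <
u = 0, v = 1 ↦ 1  <
u = 0, v = 2 ↦ 2  ≥
u = 0, v = 3 ↦ 3  ≥
u = 1, v = 0 ↦ 0  <
u = 1, v = 1 ↦ 1  <
u = 1, v = 2 ↦ 2  ≥
u = 1, v = 3 ↦ 3  ≥
u = 2, v = 0 ↦ 0  <
u = 2, v = 1 ↦ 1  <
u = 2, v = 2 ↦ 2  ≥
u = 2, v = 3 ↦ 3  ≥
u = 3, v = 0 ↦ 0  <
u = 3, v = 1 ↦ 1  <
u = 3, v = 2 ↦ 2  ≥
u = 3, v = 3 ↦ 3  ≥
So 8 of the 16 assignments meet the threshold.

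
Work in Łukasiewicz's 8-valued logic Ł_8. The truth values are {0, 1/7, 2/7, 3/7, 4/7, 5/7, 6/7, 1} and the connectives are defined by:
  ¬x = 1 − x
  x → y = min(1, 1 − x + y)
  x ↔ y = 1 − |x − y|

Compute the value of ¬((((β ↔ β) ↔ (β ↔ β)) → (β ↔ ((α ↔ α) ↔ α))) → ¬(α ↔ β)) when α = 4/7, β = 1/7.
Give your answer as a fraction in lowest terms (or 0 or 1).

β ↔ β = 1/7 ↔ 1/7 = 1
β ↔ β = 1/7 ↔ 1/7 = 1
(β ↔ β) ↔ (β ↔ β) = 1 ↔ 1 = 1
α ↔ α = 4/7 ↔ 4/7 = 1
(α ↔ α) ↔ α = 1 ↔ 4/7 = 4/7
β ↔ ((α ↔ α) ↔ α) = 1/7 ↔ 4/7 = 4/7
((β ↔ β) ↔ (β ↔ β)) → (β ↔ ((α ↔ α) ↔ α)) = 1 → 4/7 = 4/7
α ↔ β = 4/7 ↔ 1/7 = 4/7
¬(α ↔ β) = ¬4/7 = 3/7
(((β ↔ β) ↔ (β ↔ β)) → (β ↔ ((α ↔ α) ↔ α))) → ¬(α ↔ β) = 4/7 → 3/7 = 6/7
¬((((β ↔ β) ↔ (β ↔ β)) → (β ↔ ((α ↔ α) ↔ α))) → ¬(α ↔ β)) = ¬6/7 = 1/7

1/7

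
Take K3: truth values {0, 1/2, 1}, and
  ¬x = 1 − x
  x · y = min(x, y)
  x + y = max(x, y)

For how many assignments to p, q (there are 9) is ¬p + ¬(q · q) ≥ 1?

5

p = 0, q = 0 ↦ 1  ≥
p = 0, q = 1/2 ↦ 1  ≥
p = 0, q = 1 ↦ 1  ≥
p = 1/2, q = 0 ↦ 1  ≥
p = 1/2, q = 1/2 ↦ 1/2  <
p = 1/2, q = 1 ↦ 1/2  <
p = 1, q = 0 ↦ 1  ≥
p = 1, q = 1/2 ↦ 1/2  <
p = 1, q = 1 ↦ 0  <
So 5 of the 9 assignments meet the threshold.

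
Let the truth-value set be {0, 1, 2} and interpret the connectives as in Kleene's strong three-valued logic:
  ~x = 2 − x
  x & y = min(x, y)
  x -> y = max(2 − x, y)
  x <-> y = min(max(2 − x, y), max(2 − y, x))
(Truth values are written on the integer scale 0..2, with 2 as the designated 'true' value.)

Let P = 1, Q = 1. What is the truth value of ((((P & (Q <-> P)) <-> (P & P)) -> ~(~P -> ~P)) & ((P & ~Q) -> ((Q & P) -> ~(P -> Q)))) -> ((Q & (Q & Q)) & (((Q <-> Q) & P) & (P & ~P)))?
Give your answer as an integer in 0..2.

Q <-> P = 1 <-> 1 = 1
P & (Q <-> P) = 1 & 1 = 1
P & P = 1 & 1 = 1
(P & (Q <-> P)) <-> (P & P) = 1 <-> 1 = 1
~P = ~1 = 1
~P = ~1 = 1
~P -> ~P = 1 -> 1 = 1
~(~P -> ~P) = ~1 = 1
((P & (Q <-> P)) <-> (P & P)) -> ~(~P -> ~P) = 1 -> 1 = 1
~Q = ~1 = 1
P & ~Q = 1 & 1 = 1
Q & P = 1 & 1 = 1
P -> Q = 1 -> 1 = 1
~(P -> Q) = ~1 = 1
(Q & P) -> ~(P -> Q) = 1 -> 1 = 1
(P & ~Q) -> ((Q & P) -> ~(P -> Q)) = 1 -> 1 = 1
(((P & (Q <-> P)) <-> (P & P)) -> ~(~P -> ~P)) & ((P & ~Q) -> ((Q & P) -> ~(P -> Q))) = 1 & 1 = 1
Q & Q = 1 & 1 = 1
Q & (Q & Q) = 1 & 1 = 1
Q <-> Q = 1 <-> 1 = 1
(Q <-> Q) & P = 1 & 1 = 1
~P = ~1 = 1
P & ~P = 1 & 1 = 1
((Q <-> Q) & P) & (P & ~P) = 1 & 1 = 1
(Q & (Q & Q)) & (((Q <-> Q) & P) & (P & ~P)) = 1 & 1 = 1
((((P & (Q <-> P)) <-> (P & P)) -> ~(~P -> ~P)) & ((P & ~Q) -> ((Q & P) -> ~(P -> Q)))) -> ((Q & (Q & Q)) & (((Q <-> Q) & P) & (P & ~P))) = 1 -> 1 = 1

1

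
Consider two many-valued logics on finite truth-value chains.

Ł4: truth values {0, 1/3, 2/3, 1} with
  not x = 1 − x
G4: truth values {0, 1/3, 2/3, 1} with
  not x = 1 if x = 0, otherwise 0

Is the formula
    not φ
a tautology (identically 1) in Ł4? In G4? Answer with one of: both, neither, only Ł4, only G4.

In Ł4: at φ = 1/3 the value is 2/3 — not a tautology.
In G4: at φ = 1/3 the value is 0 — not a tautology.

neither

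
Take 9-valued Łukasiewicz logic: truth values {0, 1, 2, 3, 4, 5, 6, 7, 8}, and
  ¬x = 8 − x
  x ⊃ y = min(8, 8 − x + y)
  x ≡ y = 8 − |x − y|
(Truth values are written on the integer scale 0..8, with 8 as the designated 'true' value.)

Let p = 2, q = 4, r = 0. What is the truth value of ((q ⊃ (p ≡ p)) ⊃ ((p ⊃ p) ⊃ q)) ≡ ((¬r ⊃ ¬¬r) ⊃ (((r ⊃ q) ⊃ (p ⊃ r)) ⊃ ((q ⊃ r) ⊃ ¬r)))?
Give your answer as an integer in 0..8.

p ≡ p = 2 ≡ 2 = 8
q ⊃ (p ≡ p) = 4 ⊃ 8 = 8
p ⊃ p = 2 ⊃ 2 = 8
(p ⊃ p) ⊃ q = 8 ⊃ 4 = 4
(q ⊃ (p ≡ p)) ⊃ ((p ⊃ p) ⊃ q) = 8 ⊃ 4 = 4
¬r = ¬0 = 8
¬r = ¬0 = 8
¬¬r = ¬8 = 0
¬r ⊃ ¬¬r = 8 ⊃ 0 = 0
r ⊃ q = 0 ⊃ 4 = 8
p ⊃ r = 2 ⊃ 0 = 6
(r ⊃ q) ⊃ (p ⊃ r) = 8 ⊃ 6 = 6
q ⊃ r = 4 ⊃ 0 = 4
¬r = ¬0 = 8
(q ⊃ r) ⊃ ¬r = 4 ⊃ 8 = 8
((r ⊃ q) ⊃ (p ⊃ r)) ⊃ ((q ⊃ r) ⊃ ¬r) = 6 ⊃ 8 = 8
(¬r ⊃ ¬¬r) ⊃ (((r ⊃ q) ⊃ (p ⊃ r)) ⊃ ((q ⊃ r) ⊃ ¬r)) = 0 ⊃ 8 = 8
((q ⊃ (p ≡ p)) ⊃ ((p ⊃ p) ⊃ q)) ≡ ((¬r ⊃ ¬¬r) ⊃ (((r ⊃ q) ⊃ (p ⊃ r)) ⊃ ((q ⊃ r) ⊃ ¬r))) = 4 ≡ 8 = 4

4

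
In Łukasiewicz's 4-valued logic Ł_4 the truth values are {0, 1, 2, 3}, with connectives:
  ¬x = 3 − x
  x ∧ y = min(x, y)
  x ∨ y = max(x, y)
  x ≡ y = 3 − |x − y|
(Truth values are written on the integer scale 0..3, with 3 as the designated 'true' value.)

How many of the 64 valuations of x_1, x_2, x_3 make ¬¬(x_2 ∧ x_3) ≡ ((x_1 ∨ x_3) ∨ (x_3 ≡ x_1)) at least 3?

8

value 3: 8 assignments (counts)
value 2: 16 assignments
value 1: 24 assignments
value 0: 16 assignments
So 8 of the 64 assignments meet the threshold.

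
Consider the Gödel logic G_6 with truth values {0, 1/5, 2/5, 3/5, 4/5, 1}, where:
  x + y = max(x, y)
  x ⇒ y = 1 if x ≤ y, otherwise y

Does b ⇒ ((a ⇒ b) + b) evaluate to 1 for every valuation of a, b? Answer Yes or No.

Yes

At a = 1/5, b = 0, for instance:
a ⇒ b = 1/5 ⇒ 0 = 0
(a ⇒ b) + b = 0 + 0 = 0
b ⇒ ((a ⇒ b) + b) = 0 ⇒ 0 = 1
and checking the remaining 35 assignments likewise gives ≥ 1 in every case.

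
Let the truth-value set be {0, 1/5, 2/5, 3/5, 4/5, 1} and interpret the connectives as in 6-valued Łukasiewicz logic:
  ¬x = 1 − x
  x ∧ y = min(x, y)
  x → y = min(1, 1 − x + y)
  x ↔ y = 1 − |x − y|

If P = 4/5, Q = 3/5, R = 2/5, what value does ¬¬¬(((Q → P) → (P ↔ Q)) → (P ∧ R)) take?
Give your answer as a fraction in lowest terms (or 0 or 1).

Q → P = 3/5 → 4/5 = 1
P ↔ Q = 4/5 ↔ 3/5 = 4/5
(Q → P) → (P ↔ Q) = 1 → 4/5 = 4/5
P ∧ R = 4/5 ∧ 2/5 = 2/5
((Q → P) → (P ↔ Q)) → (P ∧ R) = 4/5 → 2/5 = 3/5
¬(((Q → P) → (P ↔ Q)) → (P ∧ R)) = ¬3/5 = 2/5
¬¬(((Q → P) → (P ↔ Q)) → (P ∧ R)) = ¬2/5 = 3/5
¬¬¬(((Q → P) → (P ↔ Q)) → (P ∧ R)) = ¬3/5 = 2/5

2/5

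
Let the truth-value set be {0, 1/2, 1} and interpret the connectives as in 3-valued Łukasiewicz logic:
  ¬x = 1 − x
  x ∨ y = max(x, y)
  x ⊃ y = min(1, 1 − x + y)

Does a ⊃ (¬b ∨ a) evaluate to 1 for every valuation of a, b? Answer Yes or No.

a = 0, b = 0 ↦ 1
a = 0, b = 1/2 ↦ 1
a = 0, b = 1 ↦ 1
a = 1/2, b = 0 ↦ 1
a = 1/2, b = 1/2 ↦ 1
a = 1/2, b = 1 ↦ 1
a = 1, b = 0 ↦ 1
a = 1, b = 1/2 ↦ 1
a = 1, b = 1 ↦ 1
Every assignment gives a value ≥ 1.

Yes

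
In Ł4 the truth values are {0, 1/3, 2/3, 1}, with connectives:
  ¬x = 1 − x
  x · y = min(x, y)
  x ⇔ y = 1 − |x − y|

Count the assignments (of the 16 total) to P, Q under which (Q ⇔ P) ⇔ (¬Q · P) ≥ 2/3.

P = 0, Q = 0 ↦ 0  <
P = 0, Q = 1/3 ↦ 1/3  <
P = 0, Q = 2/3 ↦ 2/3  ≥
P = 0, Q = 1 ↦ 1  ≥
P = 1/3, Q = 0 ↦ 2/3  ≥
P = 1/3, Q = 1/3 ↦ 1/3  <
P = 1/3, Q = 2/3 ↦ 2/3  ≥
P = 1/3, Q = 1 ↦ 2/3  ≥
P = 2/3, Q = 0 ↦ 2/3  ≥
P = 2/3, Q = 1/3 ↦ 1  ≥
P = 2/3, Q = 2/3 ↦ 1/3  <
P = 2/3, Q = 1 ↦ 1/3  <
P = 1, Q = 0 ↦ 0  <
P = 1, Q = 1/3 ↦ 2/3  ≥
P = 1, Q = 2/3 ↦ 2/3  ≥
P = 1, Q = 1 ↦ 0  <
So 9 of the 16 assignments meet the threshold.

9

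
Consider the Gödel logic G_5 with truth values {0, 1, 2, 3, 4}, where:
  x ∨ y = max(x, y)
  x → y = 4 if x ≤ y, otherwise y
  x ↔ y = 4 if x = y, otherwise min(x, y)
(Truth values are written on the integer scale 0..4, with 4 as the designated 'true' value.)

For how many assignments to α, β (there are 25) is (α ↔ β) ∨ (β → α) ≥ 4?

15

value 4: 15 assignments (counts)
value 3: 1 assignment
value 2: 2 assignments
value 1: 3 assignments
value 0: 4 assignments
So 15 of the 25 assignments meet the threshold.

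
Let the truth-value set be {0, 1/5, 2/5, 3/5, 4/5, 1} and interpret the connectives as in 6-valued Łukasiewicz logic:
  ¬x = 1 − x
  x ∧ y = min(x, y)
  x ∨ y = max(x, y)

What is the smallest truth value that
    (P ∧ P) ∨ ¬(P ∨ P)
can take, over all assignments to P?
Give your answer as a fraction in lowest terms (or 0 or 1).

Take P = 2/5:
P ∧ P = 2/5 ∧ 2/5 = 2/5
P ∨ P = 2/5 ∨ 2/5 = 2/5
¬(P ∨ P) = ¬2/5 = 3/5
(P ∧ P) ∨ ¬(P ∨ P) = 2/5 ∨ 3/5 = 3/5
No assignment yields a value below 3/5, so this is the minimum.

3/5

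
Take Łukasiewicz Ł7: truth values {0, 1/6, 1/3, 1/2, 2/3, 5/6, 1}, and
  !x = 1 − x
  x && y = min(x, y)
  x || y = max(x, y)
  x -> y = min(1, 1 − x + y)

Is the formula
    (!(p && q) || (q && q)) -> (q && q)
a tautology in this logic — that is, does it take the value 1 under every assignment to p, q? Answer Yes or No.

Counterexample: take p = 0, q = 0.
p && q = 0 && 0 = 0
!(p && q) = !0 = 1
q && q = 0 && 0 = 0
!(p && q) || (q && q) = 1 || 0 = 1
(!(p && q) || (q && q)) -> (q && q) = 1 -> 0 = 0
This gives 0 ≠ 1.

No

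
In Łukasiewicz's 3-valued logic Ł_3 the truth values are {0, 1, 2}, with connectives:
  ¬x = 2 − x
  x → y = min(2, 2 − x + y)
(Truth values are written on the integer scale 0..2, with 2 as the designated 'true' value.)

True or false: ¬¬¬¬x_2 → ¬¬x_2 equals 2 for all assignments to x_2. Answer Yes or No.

Yes

x_2 = 0 ↦ 2
x_2 = 1 ↦ 2
x_2 = 2 ↦ 2
Every assignment gives a value ≥ 2.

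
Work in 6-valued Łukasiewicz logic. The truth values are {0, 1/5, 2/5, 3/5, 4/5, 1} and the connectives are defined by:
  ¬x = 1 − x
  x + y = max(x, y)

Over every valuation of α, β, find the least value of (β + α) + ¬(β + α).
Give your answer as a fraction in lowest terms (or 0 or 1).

Take α = 0, β = 2/5:
β + α = 2/5 + 0 = 2/5
β + α = 2/5 + 0 = 2/5
¬(β + α) = ¬2/5 = 3/5
(β + α) + ¬(β + α) = 2/5 + 3/5 = 3/5
No assignment yields a value below 3/5, so this is the minimum.

3/5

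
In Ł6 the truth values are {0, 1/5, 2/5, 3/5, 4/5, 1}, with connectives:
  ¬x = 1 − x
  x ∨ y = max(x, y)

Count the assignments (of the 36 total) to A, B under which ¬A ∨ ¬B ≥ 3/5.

27

value 1: 11 assignments (counts)
value 4/5: 9 assignments (counts)
value 3/5: 7 assignments (counts)
value 2/5: 5 assignments
value 1/5: 3 assignments
value 0: 1 assignment
So 27 of the 36 assignments meet the threshold.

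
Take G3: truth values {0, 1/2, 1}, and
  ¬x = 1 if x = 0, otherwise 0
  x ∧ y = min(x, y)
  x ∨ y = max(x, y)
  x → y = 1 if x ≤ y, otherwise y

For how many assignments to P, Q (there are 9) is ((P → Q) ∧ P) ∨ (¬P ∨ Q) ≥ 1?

5

P = 0, Q = 0 ↦ 1  ≥
P = 0, Q = 1/2 ↦ 1  ≥
P = 0, Q = 1 ↦ 1  ≥
P = 1/2, Q = 0 ↦ 0  <
P = 1/2, Q = 1/2 ↦ 1/2  <
P = 1/2, Q = 1 ↦ 1  ≥
P = 1, Q = 0 ↦ 0  <
P = 1, Q = 1/2 ↦ 1/2  <
P = 1, Q = 1 ↦ 1  ≥
So 5 of the 9 assignments meet the threshold.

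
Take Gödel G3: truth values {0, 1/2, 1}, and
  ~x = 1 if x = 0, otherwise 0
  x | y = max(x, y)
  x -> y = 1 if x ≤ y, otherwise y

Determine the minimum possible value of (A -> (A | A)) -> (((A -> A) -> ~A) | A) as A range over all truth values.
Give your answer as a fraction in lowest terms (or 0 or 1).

Take A = 1/2:
A | A = 1/2 | 1/2 = 1/2
A -> (A | A) = 1/2 -> 1/2 = 1
A -> A = 1/2 -> 1/2 = 1
~A = ~1/2 = 0
(A -> A) -> ~A = 1 -> 0 = 0
((A -> A) -> ~A) | A = 0 | 1/2 = 1/2
(A -> (A | A)) -> (((A -> A) -> ~A) | A) = 1 -> 1/2 = 1/2
No assignment yields a value below 1/2, so this is the minimum.

1/2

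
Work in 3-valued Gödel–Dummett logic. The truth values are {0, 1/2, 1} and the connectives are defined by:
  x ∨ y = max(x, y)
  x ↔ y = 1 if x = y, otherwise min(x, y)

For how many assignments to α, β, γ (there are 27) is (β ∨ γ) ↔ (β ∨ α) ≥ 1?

17

value 1: 17 assignments (counts)
value 1/2: 6 assignments
value 0: 4 assignments
So 17 of the 27 assignments meet the threshold.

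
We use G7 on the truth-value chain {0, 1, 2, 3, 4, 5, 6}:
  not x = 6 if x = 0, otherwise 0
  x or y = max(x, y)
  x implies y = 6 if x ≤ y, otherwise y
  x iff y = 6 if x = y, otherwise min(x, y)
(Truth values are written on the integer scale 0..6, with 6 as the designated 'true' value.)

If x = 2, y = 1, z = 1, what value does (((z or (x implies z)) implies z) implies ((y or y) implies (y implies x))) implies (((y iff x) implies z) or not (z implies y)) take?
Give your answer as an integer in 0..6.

x implies z = 2 implies 1 = 1
z or (x implies z) = 1 or 1 = 1
(z or (x implies z)) implies z = 1 implies 1 = 6
y or y = 1 or 1 = 1
y implies x = 1 implies 2 = 6
(y or y) implies (y implies x) = 1 implies 6 = 6
((z or (x implies z)) implies z) implies ((y or y) implies (y implies x)) = 6 implies 6 = 6
y iff x = 1 iff 2 = 1
(y iff x) implies z = 1 implies 1 = 6
z implies y = 1 implies 1 = 6
not (z implies y) = not 6 = 0
((y iff x) implies z) or not (z implies y) = 6 or 0 = 6
(((z or (x implies z)) implies z) implies ((y or y) implies (y implies x))) implies (((y iff x) implies z) or not (z implies y)) = 6 implies 6 = 6

6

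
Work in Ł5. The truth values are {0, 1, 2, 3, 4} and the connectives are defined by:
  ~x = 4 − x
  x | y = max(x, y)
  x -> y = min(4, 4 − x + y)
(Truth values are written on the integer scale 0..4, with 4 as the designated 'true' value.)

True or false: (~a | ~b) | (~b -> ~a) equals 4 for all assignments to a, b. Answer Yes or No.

Counterexample: take a = 2, b = 1.
~a = ~2 = 2
~b = ~1 = 3
~a | ~b = 2 | 3 = 3
~b = ~1 = 3
~a = ~2 = 2
~b -> ~a = 3 -> 2 = 3
(~a | ~b) | (~b -> ~a) = 3 | 3 = 3
This gives 3 ≠ 4.

No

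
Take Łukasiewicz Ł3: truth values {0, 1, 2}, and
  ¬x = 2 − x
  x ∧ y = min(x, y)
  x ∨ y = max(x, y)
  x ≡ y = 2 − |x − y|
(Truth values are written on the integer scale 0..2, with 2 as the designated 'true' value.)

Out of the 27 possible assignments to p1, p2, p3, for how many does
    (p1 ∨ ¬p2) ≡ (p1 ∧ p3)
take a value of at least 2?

value 2: 10 assignments (counts)
value 1: 10 assignments
value 0: 7 assignments
So 10 of the 27 assignments meet the threshold.

10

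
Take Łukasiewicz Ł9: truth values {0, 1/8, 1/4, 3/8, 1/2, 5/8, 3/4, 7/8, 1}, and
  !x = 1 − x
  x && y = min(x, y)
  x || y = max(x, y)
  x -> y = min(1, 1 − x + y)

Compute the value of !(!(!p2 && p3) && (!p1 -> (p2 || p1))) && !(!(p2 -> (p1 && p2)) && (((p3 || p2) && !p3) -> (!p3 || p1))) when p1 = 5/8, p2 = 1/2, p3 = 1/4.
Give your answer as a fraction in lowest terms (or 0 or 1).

1/4

!p2 = !1/2 = 1/2
!p2 && p3 = 1/2 && 1/4 = 1/4
!(!p2 && p3) = !1/4 = 3/4
!p1 = !5/8 = 3/8
p2 || p1 = 1/2 || 5/8 = 5/8
!p1 -> (p2 || p1) = 3/8 -> 5/8 = 1
!(!p2 && p3) && (!p1 -> (p2 || p1)) = 3/4 && 1 = 3/4
!(!(!p2 && p3) && (!p1 -> (p2 || p1))) = !3/4 = 1/4
p1 && p2 = 5/8 && 1/2 = 1/2
p2 -> (p1 && p2) = 1/2 -> 1/2 = 1
!(p2 -> (p1 && p2)) = !1 = 0
p3 || p2 = 1/4 || 1/2 = 1/2
!p3 = !1/4 = 3/4
(p3 || p2) && !p3 = 1/2 && 3/4 = 1/2
!p3 = !1/4 = 3/4
!p3 || p1 = 3/4 || 5/8 = 3/4
((p3 || p2) && !p3) -> (!p3 || p1) = 1/2 -> 3/4 = 1
!(p2 -> (p1 && p2)) && (((p3 || p2) && !p3) -> (!p3 || p1)) = 0 && 1 = 0
!(!(p2 -> (p1 && p2)) && (((p3 || p2) && !p3) -> (!p3 || p1))) = !0 = 1
!(!(!p2 && p3) && (!p1 -> (p2 || p1))) && !(!(p2 -> (p1 && p2)) && (((p3 || p2) && !p3) -> (!p3 || p1))) = 1/4 && 1 = 1/4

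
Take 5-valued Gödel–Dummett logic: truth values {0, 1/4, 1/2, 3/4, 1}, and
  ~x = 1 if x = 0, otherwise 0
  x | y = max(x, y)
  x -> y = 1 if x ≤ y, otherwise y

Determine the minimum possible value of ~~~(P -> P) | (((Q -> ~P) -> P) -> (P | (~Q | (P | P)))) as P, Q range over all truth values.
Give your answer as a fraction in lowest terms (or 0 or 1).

1/4

Take P = 1/4, Q = 1/4:
P -> P = 1/4 -> 1/4 = 1
~(P -> P) = ~1 = 0
~~(P -> P) = ~0 = 1
~~~(P -> P) = ~1 = 0
~P = ~1/4 = 0
Q -> ~P = 1/4 -> 0 = 0
(Q -> ~P) -> P = 0 -> 1/4 = 1
~Q = ~1/4 = 0
P | P = 1/4 | 1/4 = 1/4
~Q | (P | P) = 0 | 1/4 = 1/4
P | (~Q | (P | P)) = 1/4 | 1/4 = 1/4
((Q -> ~P) -> P) -> (P | (~Q | (P | P))) = 1 -> 1/4 = 1/4
~~~(P -> P) | (((Q -> ~P) -> P) -> (P | (~Q | (P | P)))) = 0 | 1/4 = 1/4
No assignment yields a value below 1/4, so this is the minimum.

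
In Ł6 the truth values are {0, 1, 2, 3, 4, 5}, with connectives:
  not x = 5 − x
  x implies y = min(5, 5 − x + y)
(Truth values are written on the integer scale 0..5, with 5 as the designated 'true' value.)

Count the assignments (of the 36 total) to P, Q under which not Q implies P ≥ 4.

value 5: 21 assignments (counts)
value 4: 5 assignments (counts)
value 3: 4 assignments
value 2: 3 assignments
value 1: 2 assignments
value 0: 1 assignment
So 26 of the 36 assignments meet the threshold.

26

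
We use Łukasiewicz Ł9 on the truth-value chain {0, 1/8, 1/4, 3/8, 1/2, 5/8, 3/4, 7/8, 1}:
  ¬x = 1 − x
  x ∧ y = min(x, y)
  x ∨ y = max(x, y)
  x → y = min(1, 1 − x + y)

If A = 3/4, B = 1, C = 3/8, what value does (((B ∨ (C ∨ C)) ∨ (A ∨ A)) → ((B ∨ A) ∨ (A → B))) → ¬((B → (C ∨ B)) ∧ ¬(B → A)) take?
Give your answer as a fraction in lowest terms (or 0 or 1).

3/4

C ∨ C = 3/8 ∨ 3/8 = 3/8
B ∨ (C ∨ C) = 1 ∨ 3/8 = 1
A ∨ A = 3/4 ∨ 3/4 = 3/4
(B ∨ (C ∨ C)) ∨ (A ∨ A) = 1 ∨ 3/4 = 1
B ∨ A = 1 ∨ 3/4 = 1
A → B = 3/4 → 1 = 1
(B ∨ A) ∨ (A → B) = 1 ∨ 1 = 1
((B ∨ (C ∨ C)) ∨ (A ∨ A)) → ((B ∨ A) ∨ (A → B)) = 1 → 1 = 1
C ∨ B = 3/8 ∨ 1 = 1
B → (C ∨ B) = 1 → 1 = 1
B → A = 1 → 3/4 = 3/4
¬(B → A) = ¬3/4 = 1/4
(B → (C ∨ B)) ∧ ¬(B → A) = 1 ∧ 1/4 = 1/4
¬((B → (C ∨ B)) ∧ ¬(B → A)) = ¬1/4 = 3/4
(((B ∨ (C ∨ C)) ∨ (A ∨ A)) → ((B ∨ A) ∨ (A → B))) → ¬((B → (C ∨ B)) ∧ ¬(B → A)) = 1 → 3/4 = 3/4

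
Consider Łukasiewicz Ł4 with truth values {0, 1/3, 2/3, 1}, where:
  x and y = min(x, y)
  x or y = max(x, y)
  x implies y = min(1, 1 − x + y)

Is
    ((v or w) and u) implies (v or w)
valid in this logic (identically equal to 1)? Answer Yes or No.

At u = 0, v = 2/3, w = 1, for instance:
v or w = 2/3 or 1 = 1
(v or w) and u = 1 and 0 = 0
((v or w) and u) implies (v or w) = 0 implies 1 = 1
and checking the remaining 63 assignments likewise gives ≥ 1 in every case.

Yes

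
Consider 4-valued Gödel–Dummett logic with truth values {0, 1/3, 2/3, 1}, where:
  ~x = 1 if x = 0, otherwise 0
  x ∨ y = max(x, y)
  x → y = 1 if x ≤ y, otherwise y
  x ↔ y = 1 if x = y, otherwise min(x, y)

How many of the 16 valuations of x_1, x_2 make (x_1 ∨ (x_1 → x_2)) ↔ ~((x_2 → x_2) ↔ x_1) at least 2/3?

4

x_1 = 0, x_2 = 0 ↦ 1  ≥
x_1 = 0, x_2 = 1/3 ↦ 1  ≥
x_1 = 0, x_2 = 2/3 ↦ 1  ≥
x_1 = 0, x_2 = 1 ↦ 1  ≥
x_1 = 1/3, x_2 = 0 ↦ 0  <
x_1 = 1/3, x_2 = 1/3 ↦ 0  <
x_1 = 1/3, x_2 = 2/3 ↦ 0  <
x_1 = 1/3, x_2 = 1 ↦ 0  <
x_1 = 2/3, x_2 = 0 ↦ 0  <
x_1 = 2/3, x_2 = 1/3 ↦ 0  <
x_1 = 2/3, x_2 = 2/3 ↦ 0  <
x_1 = 2/3, x_2 = 1 ↦ 0  <
x_1 = 1, x_2 = 0 ↦ 0  <
x_1 = 1, x_2 = 1/3 ↦ 0  <
x_1 = 1, x_2 = 2/3 ↦ 0  <
x_1 = 1, x_2 = 1 ↦ 0  <
So 4 of the 16 assignments meet the threshold.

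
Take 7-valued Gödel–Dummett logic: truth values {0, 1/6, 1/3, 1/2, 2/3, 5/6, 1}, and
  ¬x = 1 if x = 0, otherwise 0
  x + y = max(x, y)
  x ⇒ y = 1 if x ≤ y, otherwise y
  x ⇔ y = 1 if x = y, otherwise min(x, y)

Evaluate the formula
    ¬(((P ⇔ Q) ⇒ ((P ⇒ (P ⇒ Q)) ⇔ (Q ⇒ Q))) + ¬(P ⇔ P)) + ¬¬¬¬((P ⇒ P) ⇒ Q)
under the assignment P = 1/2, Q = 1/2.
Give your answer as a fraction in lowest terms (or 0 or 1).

P ⇔ Q = 1/2 ⇔ 1/2 = 1
P ⇒ Q = 1/2 ⇒ 1/2 = 1
P ⇒ (P ⇒ Q) = 1/2 ⇒ 1 = 1
Q ⇒ Q = 1/2 ⇒ 1/2 = 1
(P ⇒ (P ⇒ Q)) ⇔ (Q ⇒ Q) = 1 ⇔ 1 = 1
(P ⇔ Q) ⇒ ((P ⇒ (P ⇒ Q)) ⇔ (Q ⇒ Q)) = 1 ⇒ 1 = 1
P ⇔ P = 1/2 ⇔ 1/2 = 1
¬(P ⇔ P) = ¬1 = 0
((P ⇔ Q) ⇒ ((P ⇒ (P ⇒ Q)) ⇔ (Q ⇒ Q))) + ¬(P ⇔ P) = 1 + 0 = 1
¬(((P ⇔ Q) ⇒ ((P ⇒ (P ⇒ Q)) ⇔ (Q ⇒ Q))) + ¬(P ⇔ P)) = ¬1 = 0
P ⇒ P = 1/2 ⇒ 1/2 = 1
(P ⇒ P) ⇒ Q = 1 ⇒ 1/2 = 1/2
¬((P ⇒ P) ⇒ Q) = ¬1/2 = 0
¬¬((P ⇒ P) ⇒ Q) = ¬0 = 1
¬¬¬((P ⇒ P) ⇒ Q) = ¬1 = 0
¬¬¬¬((P ⇒ P) ⇒ Q) = ¬0 = 1
¬(((P ⇔ Q) ⇒ ((P ⇒ (P ⇒ Q)) ⇔ (Q ⇒ Q))) + ¬(P ⇔ P)) + ¬¬¬¬((P ⇒ P) ⇒ Q) = 0 + 1 = 1

1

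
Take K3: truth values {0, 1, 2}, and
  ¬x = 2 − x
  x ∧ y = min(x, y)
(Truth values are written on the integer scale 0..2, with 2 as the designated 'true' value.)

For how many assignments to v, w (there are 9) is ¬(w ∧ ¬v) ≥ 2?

5

v = 0, w = 0 ↦ 2  ≥
v = 0, w = 1 ↦ 1  <
v = 0, w = 2 ↦ 0  <
v = 1, w = 0 ↦ 2  ≥
v = 1, w = 1 ↦ 1  <
v = 1, w = 2 ↦ 1  <
v = 2, w = 0 ↦ 2  ≥
v = 2, w = 1 ↦ 2  ≥
v = 2, w = 2 ↦ 2  ≥
So 5 of the 9 assignments meet the threshold.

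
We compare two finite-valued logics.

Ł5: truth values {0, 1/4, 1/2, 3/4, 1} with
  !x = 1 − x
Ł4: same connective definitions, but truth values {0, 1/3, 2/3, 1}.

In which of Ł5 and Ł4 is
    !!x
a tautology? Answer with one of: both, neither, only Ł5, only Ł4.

neither

In Ł5: at x = 0 the value is 0 — not a tautology.
In Ł4: at x = 0 the value is 0 — not a tautology.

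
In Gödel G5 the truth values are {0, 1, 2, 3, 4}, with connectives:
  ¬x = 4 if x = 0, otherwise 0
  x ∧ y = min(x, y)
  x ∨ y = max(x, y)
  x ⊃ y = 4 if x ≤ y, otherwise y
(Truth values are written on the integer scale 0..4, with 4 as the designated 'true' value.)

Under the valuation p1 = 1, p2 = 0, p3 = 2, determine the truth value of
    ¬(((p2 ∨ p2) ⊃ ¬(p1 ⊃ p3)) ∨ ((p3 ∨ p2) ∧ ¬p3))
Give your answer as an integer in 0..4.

p2 ∨ p2 = 0 ∨ 0 = 0
p1 ⊃ p3 = 1 ⊃ 2 = 4
¬(p1 ⊃ p3) = ¬4 = 0
(p2 ∨ p2) ⊃ ¬(p1 ⊃ p3) = 0 ⊃ 0 = 4
p3 ∨ p2 = 2 ∨ 0 = 2
¬p3 = ¬2 = 0
(p3 ∨ p2) ∧ ¬p3 = 2 ∧ 0 = 0
((p2 ∨ p2) ⊃ ¬(p1 ⊃ p3)) ∨ ((p3 ∨ p2) ∧ ¬p3) = 4 ∨ 0 = 4
¬(((p2 ∨ p2) ⊃ ¬(p1 ⊃ p3)) ∨ ((p3 ∨ p2) ∧ ¬p3)) = ¬4 = 0

0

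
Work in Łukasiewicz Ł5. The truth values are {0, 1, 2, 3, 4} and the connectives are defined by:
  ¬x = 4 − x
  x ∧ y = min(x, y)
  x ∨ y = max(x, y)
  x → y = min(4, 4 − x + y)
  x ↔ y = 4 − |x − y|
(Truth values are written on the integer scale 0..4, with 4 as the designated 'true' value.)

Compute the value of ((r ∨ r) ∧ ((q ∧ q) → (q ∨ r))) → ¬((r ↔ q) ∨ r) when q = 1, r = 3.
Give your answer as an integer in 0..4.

r ∨ r = 3 ∨ 3 = 3
q ∧ q = 1 ∧ 1 = 1
q ∨ r = 1 ∨ 3 = 3
(q ∧ q) → (q ∨ r) = 1 → 3 = 4
(r ∨ r) ∧ ((q ∧ q) → (q ∨ r)) = 3 ∧ 4 = 3
r ↔ q = 3 ↔ 1 = 2
(r ↔ q) ∨ r = 2 ∨ 3 = 3
¬((r ↔ q) ∨ r) = ¬3 = 1
((r ∨ r) ∧ ((q ∧ q) → (q ∨ r))) → ¬((r ↔ q) ∨ r) = 3 → 1 = 2

2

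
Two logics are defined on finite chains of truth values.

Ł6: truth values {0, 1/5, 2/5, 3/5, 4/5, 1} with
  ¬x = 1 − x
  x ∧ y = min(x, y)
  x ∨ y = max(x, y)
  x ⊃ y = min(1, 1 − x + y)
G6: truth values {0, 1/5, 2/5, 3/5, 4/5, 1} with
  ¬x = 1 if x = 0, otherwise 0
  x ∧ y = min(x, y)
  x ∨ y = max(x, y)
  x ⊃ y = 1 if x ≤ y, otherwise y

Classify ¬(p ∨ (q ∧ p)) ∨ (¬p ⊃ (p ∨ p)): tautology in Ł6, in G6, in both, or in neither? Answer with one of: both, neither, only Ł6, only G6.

In Ł6: at p = 1/5, q = 0 the value is 4/5 — not a tautology.
In G6: every assignment gives 1 — tautology.

only G6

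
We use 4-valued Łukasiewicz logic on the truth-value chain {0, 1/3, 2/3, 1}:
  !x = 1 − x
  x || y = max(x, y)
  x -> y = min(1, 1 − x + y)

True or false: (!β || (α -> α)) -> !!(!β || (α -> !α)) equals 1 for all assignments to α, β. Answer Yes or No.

Counterexample: take α = 2/3, β = 1/3.
!β = !1/3 = 2/3
α -> α = 2/3 -> 2/3 = 1
!β || (α -> α) = 2/3 || 1 = 1
!β = !1/3 = 2/3
!α = !2/3 = 1/3
α -> !α = 2/3 -> 1/3 = 2/3
!β || (α -> !α) = 2/3 || 2/3 = 2/3
!(!β || (α -> !α)) = !2/3 = 1/3
!!(!β || (α -> !α)) = !1/3 = 2/3
(!β || (α -> α)) -> !!(!β || (α -> !α)) = 1 -> 2/3 = 2/3
This gives 2/3 ≠ 1.

No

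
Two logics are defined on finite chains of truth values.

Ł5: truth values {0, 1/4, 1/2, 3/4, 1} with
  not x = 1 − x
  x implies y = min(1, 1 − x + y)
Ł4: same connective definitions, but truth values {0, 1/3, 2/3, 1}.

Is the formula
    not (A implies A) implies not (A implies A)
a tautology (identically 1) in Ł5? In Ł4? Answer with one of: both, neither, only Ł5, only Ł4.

In Ł5: every assignment gives 1 — tautology.
In Ł4: every assignment gives 1 — tautology.

both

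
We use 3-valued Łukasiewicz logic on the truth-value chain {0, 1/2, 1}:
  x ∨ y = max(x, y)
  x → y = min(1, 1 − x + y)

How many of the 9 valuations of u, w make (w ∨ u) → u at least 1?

u = 0, w = 0 ↦ 1  ≥
u = 0, w = 1/2 ↦ 1/2  <
u = 0, w = 1 ↦ 0  <
u = 1/2, w = 0 ↦ 1  ≥
u = 1/2, w = 1/2 ↦ 1  ≥
u = 1/2, w = 1 ↦ 1/2  <
u = 1, w = 0 ↦ 1  ≥
u = 1, w = 1/2 ↦ 1  ≥
u = 1, w = 1 ↦ 1  ≥
So 6 of the 9 assignments meet the threshold.

6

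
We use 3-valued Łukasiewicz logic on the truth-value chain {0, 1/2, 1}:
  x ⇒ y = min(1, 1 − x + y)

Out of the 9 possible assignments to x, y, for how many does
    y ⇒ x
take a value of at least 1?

x = 0, y = 0 ↦ 1  ≥
x = 0, y = 1/2 ↦ 1/2  <
x = 0, y = 1 ↦ 0  <
x = 1/2, y = 0 ↦ 1  ≥
x = 1/2, y = 1/2 ↦ 1  ≥
x = 1/2, y = 1 ↦ 1/2  <
x = 1, y = 0 ↦ 1  ≥
x = 1, y = 1/2 ↦ 1  ≥
x = 1, y = 1 ↦ 1  ≥
So 6 of the 9 assignments meet the threshold.

6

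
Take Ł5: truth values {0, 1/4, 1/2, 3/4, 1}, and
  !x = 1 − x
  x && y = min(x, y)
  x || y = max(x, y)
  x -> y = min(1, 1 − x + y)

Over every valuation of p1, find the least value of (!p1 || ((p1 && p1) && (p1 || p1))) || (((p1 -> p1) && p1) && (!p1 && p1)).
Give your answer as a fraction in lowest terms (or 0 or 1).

1/2

Take p1 = 1/2:
!p1 = !1/2 = 1/2
p1 && p1 = 1/2 && 1/2 = 1/2
p1 || p1 = 1/2 || 1/2 = 1/2
(p1 && p1) && (p1 || p1) = 1/2 && 1/2 = 1/2
!p1 || ((p1 && p1) && (p1 || p1)) = 1/2 || 1/2 = 1/2
p1 -> p1 = 1/2 -> 1/2 = 1
(p1 -> p1) && p1 = 1 && 1/2 = 1/2
!p1 = !1/2 = 1/2
!p1 && p1 = 1/2 && 1/2 = 1/2
((p1 -> p1) && p1) && (!p1 && p1) = 1/2 && 1/2 = 1/2
(!p1 || ((p1 && p1) && (p1 || p1))) || (((p1 -> p1) && p1) && (!p1 && p1)) = 1/2 || 1/2 = 1/2
No assignment yields a value below 1/2, so this is the minimum.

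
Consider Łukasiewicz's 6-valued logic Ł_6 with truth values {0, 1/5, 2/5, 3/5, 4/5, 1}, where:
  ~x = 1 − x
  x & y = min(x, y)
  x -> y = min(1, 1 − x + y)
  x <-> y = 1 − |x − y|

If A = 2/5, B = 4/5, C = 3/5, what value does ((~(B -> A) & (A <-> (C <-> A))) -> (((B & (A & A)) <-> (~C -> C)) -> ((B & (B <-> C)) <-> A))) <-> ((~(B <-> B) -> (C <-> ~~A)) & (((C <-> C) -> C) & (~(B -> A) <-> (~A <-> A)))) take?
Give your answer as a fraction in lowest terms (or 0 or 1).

3/5

B -> A = 4/5 -> 2/5 = 3/5
~(B -> A) = ~3/5 = 2/5
C <-> A = 3/5 <-> 2/5 = 4/5
A <-> (C <-> A) = 2/5 <-> 4/5 = 3/5
~(B -> A) & (A <-> (C <-> A)) = 2/5 & 3/5 = 2/5
A & A = 2/5 & 2/5 = 2/5
B & (A & A) = 4/5 & 2/5 = 2/5
~C = ~3/5 = 2/5
~C -> C = 2/5 -> 3/5 = 1
(B & (A & A)) <-> (~C -> C) = 2/5 <-> 1 = 2/5
B <-> C = 4/5 <-> 3/5 = 4/5
B & (B <-> C) = 4/5 & 4/5 = 4/5
(B & (B <-> C)) <-> A = 4/5 <-> 2/5 = 3/5
((B & (A & A)) <-> (~C -> C)) -> ((B & (B <-> C)) <-> A) = 2/5 -> 3/5 = 1
(~(B -> A) & (A <-> (C <-> A))) -> (((B & (A & A)) <-> (~C -> C)) -> ((B & (B <-> C)) <-> A)) = 2/5 -> 1 = 1
B <-> B = 4/5 <-> 4/5 = 1
~(B <-> B) = ~1 = 0
~A = ~2/5 = 3/5
~~A = ~3/5 = 2/5
C <-> ~~A = 3/5 <-> 2/5 = 4/5
~(B <-> B) -> (C <-> ~~A) = 0 -> 4/5 = 1
C <-> C = 3/5 <-> 3/5 = 1
(C <-> C) -> C = 1 -> 3/5 = 3/5
B -> A = 4/5 -> 2/5 = 3/5
~(B -> A) = ~3/5 = 2/5
~A = ~2/5 = 3/5
~A <-> A = 3/5 <-> 2/5 = 4/5
~(B -> A) <-> (~A <-> A) = 2/5 <-> 4/5 = 3/5
((C <-> C) -> C) & (~(B -> A) <-> (~A <-> A)) = 3/5 & 3/5 = 3/5
(~(B <-> B) -> (C <-> ~~A)) & (((C <-> C) -> C) & (~(B -> A) <-> (~A <-> A))) = 1 & 3/5 = 3/5
((~(B -> A) & (A <-> (C <-> A))) -> (((B & (A & A)) <-> (~C -> C)) -> ((B & (B <-> C)) <-> A))) <-> ((~(B <-> B) -> (C <-> ~~A)) & (((C <-> C) -> C) & (~(B -> A) <-> (~A <-> A)))) = 1 <-> 3/5 = 3/5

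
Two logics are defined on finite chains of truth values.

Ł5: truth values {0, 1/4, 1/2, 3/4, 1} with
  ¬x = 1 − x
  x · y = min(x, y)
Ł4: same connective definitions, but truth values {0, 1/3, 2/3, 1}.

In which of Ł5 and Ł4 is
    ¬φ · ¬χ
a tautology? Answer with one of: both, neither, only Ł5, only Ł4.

neither

In Ł5: at φ = 0, χ = 1/4 the value is 3/4 — not a tautology.
In Ł4: at φ = 0, χ = 1/3 the value is 2/3 — not a tautology.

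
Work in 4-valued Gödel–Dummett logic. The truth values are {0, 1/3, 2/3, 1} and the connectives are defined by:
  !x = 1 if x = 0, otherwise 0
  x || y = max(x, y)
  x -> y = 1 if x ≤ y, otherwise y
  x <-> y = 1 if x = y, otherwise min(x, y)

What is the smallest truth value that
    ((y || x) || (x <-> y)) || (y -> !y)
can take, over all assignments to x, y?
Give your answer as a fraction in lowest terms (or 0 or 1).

Take x = 0, y = 1/3:
y || x = 1/3 || 0 = 1/3
x <-> y = 0 <-> 1/3 = 0
(y || x) || (x <-> y) = 1/3 || 0 = 1/3
!y = !1/3 = 0
y -> !y = 1/3 -> 0 = 0
((y || x) || (x <-> y)) || (y -> !y) = 1/3 || 0 = 1/3
No assignment yields a value below 1/3, so this is the minimum.

1/3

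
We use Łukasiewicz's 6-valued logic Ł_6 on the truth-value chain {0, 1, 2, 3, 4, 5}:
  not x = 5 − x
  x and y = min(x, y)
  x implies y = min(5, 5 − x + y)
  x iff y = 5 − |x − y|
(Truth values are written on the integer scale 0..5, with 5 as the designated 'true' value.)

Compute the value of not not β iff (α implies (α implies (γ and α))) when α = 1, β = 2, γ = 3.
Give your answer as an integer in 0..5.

not β = not 2 = 3
not not β = not 3 = 2
γ and α = 3 and 1 = 1
α implies (γ and α) = 1 implies 1 = 5
α implies (α implies (γ and α)) = 1 implies 5 = 5
not not β iff (α implies (α implies (γ and α))) = 2 iff 5 = 2

2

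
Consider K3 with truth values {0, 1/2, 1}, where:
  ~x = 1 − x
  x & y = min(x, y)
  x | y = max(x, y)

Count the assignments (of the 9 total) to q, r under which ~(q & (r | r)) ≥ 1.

q = 0, r = 0 ↦ 1  ≥
q = 0, r = 1/2 ↦ 1  ≥
q = 0, r = 1 ↦ 1  ≥
q = 1/2, r = 0 ↦ 1  ≥
q = 1/2, r = 1/2 ↦ 1/2  <
q = 1/2, r = 1 ↦ 1/2  <
q = 1, r = 0 ↦ 1  ≥
q = 1, r = 1/2 ↦ 1/2  <
q = 1, r = 1 ↦ 0  <
So 5 of the 9 assignments meet the threshold.

5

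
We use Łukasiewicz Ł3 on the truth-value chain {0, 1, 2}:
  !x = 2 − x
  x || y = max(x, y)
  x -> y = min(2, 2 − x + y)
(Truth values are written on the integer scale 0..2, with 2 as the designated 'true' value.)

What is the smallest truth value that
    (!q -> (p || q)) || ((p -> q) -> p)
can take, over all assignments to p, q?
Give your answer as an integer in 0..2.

Take p = 0, q = 0:
!q = !0 = 2
p || q = 0 || 0 = 0
!q -> (p || q) = 2 -> 0 = 0
p -> q = 0 -> 0 = 2
(p -> q) -> p = 2 -> 0 = 0
(!q -> (p || q)) || ((p -> q) -> p) = 0 || 0 = 0
No assignment yields a value below 0, so this is the minimum.

0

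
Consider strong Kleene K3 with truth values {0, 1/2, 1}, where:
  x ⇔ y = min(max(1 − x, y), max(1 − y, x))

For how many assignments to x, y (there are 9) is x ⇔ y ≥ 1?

2

x = 0, y = 0 ↦ 1  ≥
x = 0, y = 1/2 ↦ 1/2  <
x = 0, y = 1 ↦ 0  <
x = 1/2, y = 0 ↦ 1/2  <
x = 1/2, y = 1/2 ↦ 1/2  <
x = 1/2, y = 1 ↦ 1/2  <
x = 1, y = 0 ↦ 0  <
x = 1, y = 1/2 ↦ 1/2  <
x = 1, y = 1 ↦ 1  ≥
So 2 of the 9 assignments meet the threshold.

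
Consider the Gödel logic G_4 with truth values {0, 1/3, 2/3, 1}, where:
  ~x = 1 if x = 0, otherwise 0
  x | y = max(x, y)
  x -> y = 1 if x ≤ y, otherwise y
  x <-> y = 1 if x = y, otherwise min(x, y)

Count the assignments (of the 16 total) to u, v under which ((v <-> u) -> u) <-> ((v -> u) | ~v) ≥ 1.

7

u = 0, v = 0 ↦ 0  <
u = 0, v = 1/3 ↦ 0  <
u = 0, v = 2/3 ↦ 0  <
u = 0, v = 1 ↦ 0  <
u = 1/3, v = 0 ↦ 1  ≥
u = 1/3, v = 1/3 ↦ 1/3  <
u = 1/3, v = 2/3 ↦ 1/3  <
u = 1/3, v = 1 ↦ 1/3  <
u = 2/3, v = 0 ↦ 1  ≥
u = 2/3, v = 1/3 ↦ 1  ≥
u = 2/3, v = 2/3 ↦ 2/3  <
u = 2/3, v = 1 ↦ 2/3  <
u = 1, v = 0 ↦ 1  ≥
u = 1, v = 1/3 ↦ 1  ≥
u = 1, v = 2/3 ↦ 1  ≥
u = 1, v = 1 ↦ 1  ≥
So 7 of the 16 assignments meet the threshold.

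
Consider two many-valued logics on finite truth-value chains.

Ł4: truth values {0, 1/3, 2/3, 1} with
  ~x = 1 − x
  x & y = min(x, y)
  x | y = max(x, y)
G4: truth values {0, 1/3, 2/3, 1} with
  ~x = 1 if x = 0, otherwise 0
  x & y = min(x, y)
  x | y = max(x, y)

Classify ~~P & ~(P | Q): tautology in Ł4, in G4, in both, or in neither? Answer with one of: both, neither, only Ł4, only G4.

neither

In Ł4: at P = 0, Q = 0 the value is 0 — not a tautology.
In G4: at P = 0, Q = 0 the value is 0 — not a tautology.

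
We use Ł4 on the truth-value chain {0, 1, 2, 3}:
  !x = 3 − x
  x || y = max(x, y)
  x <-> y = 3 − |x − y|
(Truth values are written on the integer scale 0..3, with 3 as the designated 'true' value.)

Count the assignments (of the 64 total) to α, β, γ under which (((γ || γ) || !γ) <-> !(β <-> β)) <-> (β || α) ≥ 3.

value 3: 8 assignments (counts)
value 2: 18 assignments
value 1: 24 assignments
value 0: 14 assignments
So 8 of the 64 assignments meet the threshold.

8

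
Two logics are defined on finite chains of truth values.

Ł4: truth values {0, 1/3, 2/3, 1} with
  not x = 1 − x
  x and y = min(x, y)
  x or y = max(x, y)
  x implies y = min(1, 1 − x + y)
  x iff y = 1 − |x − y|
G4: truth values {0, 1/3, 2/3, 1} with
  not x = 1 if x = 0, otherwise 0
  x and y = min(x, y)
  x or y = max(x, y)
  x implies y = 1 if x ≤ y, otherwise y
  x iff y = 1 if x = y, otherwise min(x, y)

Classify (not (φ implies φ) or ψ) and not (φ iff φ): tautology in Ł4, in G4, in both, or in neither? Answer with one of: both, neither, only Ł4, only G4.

neither

In Ł4: at φ = 0, ψ = 0 the value is 0 — not a tautology.
In G4: at φ = 0, ψ = 0 the value is 0 — not a tautology.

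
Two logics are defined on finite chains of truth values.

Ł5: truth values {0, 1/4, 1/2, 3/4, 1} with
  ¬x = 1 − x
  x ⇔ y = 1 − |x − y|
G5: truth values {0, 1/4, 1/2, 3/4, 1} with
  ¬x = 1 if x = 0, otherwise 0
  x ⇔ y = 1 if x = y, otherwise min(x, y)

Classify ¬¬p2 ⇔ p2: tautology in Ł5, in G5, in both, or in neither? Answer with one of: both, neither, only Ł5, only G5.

only Ł5

In Ł5: every assignment gives 1 — tautology.
In G5: at p2 = 1/4 the value is 1/4 — not a tautology.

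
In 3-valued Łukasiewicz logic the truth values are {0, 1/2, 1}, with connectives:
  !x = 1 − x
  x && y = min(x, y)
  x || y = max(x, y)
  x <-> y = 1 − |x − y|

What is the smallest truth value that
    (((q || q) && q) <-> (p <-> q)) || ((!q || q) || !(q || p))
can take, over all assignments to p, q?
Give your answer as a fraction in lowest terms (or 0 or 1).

1/2

Take p = 1/2, q = 1/2:
q || q = 1/2 || 1/2 = 1/2
(q || q) && q = 1/2 && 1/2 = 1/2
p <-> q = 1/2 <-> 1/2 = 1
((q || q) && q) <-> (p <-> q) = 1/2 <-> 1 = 1/2
!q = !1/2 = 1/2
!q || q = 1/2 || 1/2 = 1/2
q || p = 1/2 || 1/2 = 1/2
!(q || p) = !1/2 = 1/2
(!q || q) || !(q || p) = 1/2 || 1/2 = 1/2
(((q || q) && q) <-> (p <-> q)) || ((!q || q) || !(q || p)) = 1/2 || 1/2 = 1/2
No assignment yields a value below 1/2, so this is the minimum.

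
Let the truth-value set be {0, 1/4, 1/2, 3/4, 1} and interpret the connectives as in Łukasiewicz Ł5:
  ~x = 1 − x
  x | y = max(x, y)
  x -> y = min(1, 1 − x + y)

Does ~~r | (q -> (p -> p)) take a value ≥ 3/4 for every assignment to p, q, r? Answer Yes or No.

At p = 3/4, q = 3/4, r = 0, for instance:
~r = ~0 = 1
~~r = ~1 = 0
p -> p = 3/4 -> 3/4 = 1
q -> (p -> p) = 3/4 -> 1 = 1
~~r | (q -> (p -> p)) = 0 | 1 = 1
and checking the remaining 124 assignments likewise gives ≥ 3/4 in every case.

Yes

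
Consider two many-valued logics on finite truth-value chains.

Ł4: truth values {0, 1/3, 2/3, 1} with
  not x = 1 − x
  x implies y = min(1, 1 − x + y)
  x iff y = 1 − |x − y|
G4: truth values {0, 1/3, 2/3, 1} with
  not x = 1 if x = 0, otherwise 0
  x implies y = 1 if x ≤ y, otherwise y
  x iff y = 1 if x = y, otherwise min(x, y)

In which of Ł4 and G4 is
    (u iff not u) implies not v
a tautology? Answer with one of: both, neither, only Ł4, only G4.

only G4

In Ł4: at u = 1/3, v = 2/3 the value is 2/3 — not a tautology.
In G4: every assignment gives 1 — tautology.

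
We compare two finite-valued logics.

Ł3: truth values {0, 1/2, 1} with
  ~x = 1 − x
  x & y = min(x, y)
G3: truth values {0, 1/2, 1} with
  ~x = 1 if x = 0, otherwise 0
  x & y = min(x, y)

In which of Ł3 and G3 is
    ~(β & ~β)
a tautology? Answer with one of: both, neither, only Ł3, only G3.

only G3

In Ł3: at β = 1/2 the value is 1/2 — not a tautology.
In G3: every assignment gives 1 — tautology.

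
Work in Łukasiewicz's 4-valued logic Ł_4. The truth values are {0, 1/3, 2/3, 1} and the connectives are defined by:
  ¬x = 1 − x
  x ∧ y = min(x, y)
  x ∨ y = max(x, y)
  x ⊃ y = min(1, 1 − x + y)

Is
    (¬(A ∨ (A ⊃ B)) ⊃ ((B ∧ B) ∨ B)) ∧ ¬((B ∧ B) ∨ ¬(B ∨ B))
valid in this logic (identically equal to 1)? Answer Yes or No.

No

Counterexample: take A = 0, B = 0.
A ⊃ B = 0 ⊃ 0 = 1
A ∨ (A ⊃ B) = 0 ∨ 1 = 1
¬(A ∨ (A ⊃ B)) = ¬1 = 0
B ∧ B = 0 ∧ 0 = 0
(B ∧ B) ∨ B = 0 ∨ 0 = 0
¬(A ∨ (A ⊃ B)) ⊃ ((B ∧ B) ∨ B) = 0 ⊃ 0 = 1
B ∧ B = 0 ∧ 0 = 0
B ∨ B = 0 ∨ 0 = 0
¬(B ∨ B) = ¬0 = 1
(B ∧ B) ∨ ¬(B ∨ B) = 0 ∨ 1 = 1
¬((B ∧ B) ∨ ¬(B ∨ B)) = ¬1 = 0
(¬(A ∨ (A ⊃ B)) ⊃ ((B ∧ B) ∨ B)) ∧ ¬((B ∧ B) ∨ ¬(B ∨ B)) = 1 ∧ 0 = 0
This gives 0 ≠ 1.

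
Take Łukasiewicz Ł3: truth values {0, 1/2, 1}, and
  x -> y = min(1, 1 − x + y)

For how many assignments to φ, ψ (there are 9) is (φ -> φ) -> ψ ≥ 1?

3

φ = 0, ψ = 0 ↦ 0  <
φ = 0, ψ = 1/2 ↦ 1/2  <
φ = 0, ψ = 1 ↦ 1  ≥
φ = 1/2, ψ = 0 ↦ 0  <
φ = 1/2, ψ = 1/2 ↦ 1/2  <
φ = 1/2, ψ = 1 ↦ 1  ≥
φ = 1, ψ = 0 ↦ 0  <
φ = 1, ψ = 1/2 ↦ 1/2  <
φ = 1, ψ = 1 ↦ 1  ≥
So 3 of the 9 assignments meet the threshold.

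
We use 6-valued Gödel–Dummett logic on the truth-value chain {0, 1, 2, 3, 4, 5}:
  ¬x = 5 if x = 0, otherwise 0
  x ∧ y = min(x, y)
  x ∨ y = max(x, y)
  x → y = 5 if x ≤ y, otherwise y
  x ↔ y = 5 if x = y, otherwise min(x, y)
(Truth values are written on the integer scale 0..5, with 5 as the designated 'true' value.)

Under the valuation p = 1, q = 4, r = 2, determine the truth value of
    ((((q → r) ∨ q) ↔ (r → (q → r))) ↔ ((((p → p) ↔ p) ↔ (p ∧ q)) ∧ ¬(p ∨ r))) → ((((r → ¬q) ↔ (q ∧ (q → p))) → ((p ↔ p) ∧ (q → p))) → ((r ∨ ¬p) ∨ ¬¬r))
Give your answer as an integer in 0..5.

5

q → r = 4 → 2 = 2
(q → r) ∨ q = 2 ∨ 4 = 4
q → r = 4 → 2 = 2
r → (q → r) = 2 → 2 = 5
((q → r) ∨ q) ↔ (r → (q → r)) = 4 ↔ 5 = 4
p → p = 1 → 1 = 5
(p → p) ↔ p = 5 ↔ 1 = 1
p ∧ q = 1 ∧ 4 = 1
((p → p) ↔ p) ↔ (p ∧ q) = 1 ↔ 1 = 5
p ∨ r = 1 ∨ 2 = 2
¬(p ∨ r) = ¬2 = 0
(((p → p) ↔ p) ↔ (p ∧ q)) ∧ ¬(p ∨ r) = 5 ∧ 0 = 0
(((q → r) ∨ q) ↔ (r → (q → r))) ↔ ((((p → p) ↔ p) ↔ (p ∧ q)) ∧ ¬(p ∨ r)) = 4 ↔ 0 = 0
¬q = ¬4 = 0
r → ¬q = 2 → 0 = 0
q → p = 4 → 1 = 1
q ∧ (q → p) = 4 ∧ 1 = 1
(r → ¬q) ↔ (q ∧ (q → p)) = 0 ↔ 1 = 0
p ↔ p = 1 ↔ 1 = 5
q → p = 4 → 1 = 1
(p ↔ p) ∧ (q → p) = 5 ∧ 1 = 1
((r → ¬q) ↔ (q ∧ (q → p))) → ((p ↔ p) ∧ (q → p)) = 0 → 1 = 5
¬p = ¬1 = 0
r ∨ ¬p = 2 ∨ 0 = 2
¬r = ¬2 = 0
¬¬r = ¬0 = 5
(r ∨ ¬p) ∨ ¬¬r = 2 ∨ 5 = 5
(((r → ¬q) ↔ (q ∧ (q → p))) → ((p ↔ p) ∧ (q → p))) → ((r ∨ ¬p) ∨ ¬¬r) = 5 → 5 = 5
((((q → r) ∨ q) ↔ (r → (q → r))) ↔ ((((p → p) ↔ p) ↔ (p ∧ q)) ∧ ¬(p ∨ r))) → ((((r → ¬q) ↔ (q ∧ (q → p))) → ((p ↔ p) ∧ (q → p))) → ((r ∨ ¬p) ∨ ¬¬r)) = 0 → 5 = 5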